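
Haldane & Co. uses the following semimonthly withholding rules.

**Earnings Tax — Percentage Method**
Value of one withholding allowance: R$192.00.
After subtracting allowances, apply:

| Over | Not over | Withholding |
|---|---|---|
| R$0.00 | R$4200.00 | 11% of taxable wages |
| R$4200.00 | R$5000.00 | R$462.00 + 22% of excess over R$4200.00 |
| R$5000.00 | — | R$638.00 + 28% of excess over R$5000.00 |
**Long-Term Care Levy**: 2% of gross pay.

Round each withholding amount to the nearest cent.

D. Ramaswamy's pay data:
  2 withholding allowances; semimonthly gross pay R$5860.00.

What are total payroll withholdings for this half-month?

R$888.48

Earnings Tax: taxable = R$5860.00 − 2×R$192.00 = R$5476.00
  R$638.00 + 28% × (R$5476.00 − R$5000.00) = R$638.00 + 28% × R$476.00 = R$771.28
Long-Term Care Levy: 2% × R$5860.00 = R$117.20
Total: R$771.28 + R$117.20 = R$888.48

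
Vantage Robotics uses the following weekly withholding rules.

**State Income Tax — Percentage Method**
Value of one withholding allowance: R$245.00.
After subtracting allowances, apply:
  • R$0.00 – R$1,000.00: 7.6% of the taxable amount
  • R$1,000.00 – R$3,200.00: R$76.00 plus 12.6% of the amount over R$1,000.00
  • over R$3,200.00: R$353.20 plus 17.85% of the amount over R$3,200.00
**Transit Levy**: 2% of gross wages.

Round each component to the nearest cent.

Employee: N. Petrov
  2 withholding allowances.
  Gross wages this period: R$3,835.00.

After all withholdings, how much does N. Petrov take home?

State Income Tax: taxable = R$3,835.00 − 2×R$245.00 = R$3,345.00
  R$353.20 + 17.85% × (R$3,345.00 − R$3,200.00) = R$353.20 + 17.85% × R$145.00 = R$379.08
Transit Levy: 2% × R$3,835.00 = R$76.70
Total withheld: R$379.08 + R$76.70 = R$455.78
Net pay: R$3,835.00 − R$455.78 = R$3,379.22

R$3,379.22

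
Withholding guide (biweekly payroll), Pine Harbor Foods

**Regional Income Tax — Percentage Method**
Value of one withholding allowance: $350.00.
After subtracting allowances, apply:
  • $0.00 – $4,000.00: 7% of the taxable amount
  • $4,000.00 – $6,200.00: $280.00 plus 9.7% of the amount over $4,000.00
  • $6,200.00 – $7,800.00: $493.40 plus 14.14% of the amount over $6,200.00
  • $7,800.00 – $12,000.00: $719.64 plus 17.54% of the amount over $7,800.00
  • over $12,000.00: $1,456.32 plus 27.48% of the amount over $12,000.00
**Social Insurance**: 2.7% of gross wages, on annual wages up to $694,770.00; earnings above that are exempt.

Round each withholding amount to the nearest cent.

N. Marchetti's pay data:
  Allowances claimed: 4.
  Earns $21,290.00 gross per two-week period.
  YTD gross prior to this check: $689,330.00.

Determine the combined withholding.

Regional Income Tax: taxable = $21,290.00 − 4×$350.00 = $19,890.00
  $1,456.32 + 27.48% × ($19,890.00 − $12,000.00) = $1,456.32 + 27.48% × $7,890.00 = $3,624.49
Social Insurance: cap $694,770.00 − YTD $689,330.00 = $5,440.00 subject; 2.7% × $5,440.00 = $146.88
Total: $3,624.49 + $146.88 = $3,771.37

$3,771.37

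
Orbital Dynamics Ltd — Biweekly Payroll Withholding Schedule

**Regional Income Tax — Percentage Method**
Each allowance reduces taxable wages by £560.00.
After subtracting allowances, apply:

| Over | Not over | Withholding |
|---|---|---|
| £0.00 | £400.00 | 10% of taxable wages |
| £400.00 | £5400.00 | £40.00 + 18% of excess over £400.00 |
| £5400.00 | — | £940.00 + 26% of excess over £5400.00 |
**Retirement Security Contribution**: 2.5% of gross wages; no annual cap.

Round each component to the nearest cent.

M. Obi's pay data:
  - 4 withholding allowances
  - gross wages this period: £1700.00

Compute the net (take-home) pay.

Regional Income Tax: taxable = £1700.00 − 4×£560.00 = £-540.00
  Taxable ≤ 0 → £0.00
Retirement Security Contribution: 2.5% × £1700.00 = £42.50
Total withheld: £0.00 + £42.50 = £42.50
Net pay: £1700.00 − £42.50 = £1657.50

£1657.50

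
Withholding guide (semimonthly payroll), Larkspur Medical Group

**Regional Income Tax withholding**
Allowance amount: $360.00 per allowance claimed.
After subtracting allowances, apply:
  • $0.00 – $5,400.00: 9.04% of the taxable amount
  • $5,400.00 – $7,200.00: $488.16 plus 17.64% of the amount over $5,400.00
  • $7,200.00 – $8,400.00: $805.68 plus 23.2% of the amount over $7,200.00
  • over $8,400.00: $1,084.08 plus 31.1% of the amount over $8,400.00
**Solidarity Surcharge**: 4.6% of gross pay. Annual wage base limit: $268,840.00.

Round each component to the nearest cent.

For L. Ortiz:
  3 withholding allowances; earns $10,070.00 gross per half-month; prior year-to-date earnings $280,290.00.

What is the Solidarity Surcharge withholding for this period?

$0.00

Solidarity Surcharge: YTD $280,290.00 ≥ cap $268,840.00 → $0.00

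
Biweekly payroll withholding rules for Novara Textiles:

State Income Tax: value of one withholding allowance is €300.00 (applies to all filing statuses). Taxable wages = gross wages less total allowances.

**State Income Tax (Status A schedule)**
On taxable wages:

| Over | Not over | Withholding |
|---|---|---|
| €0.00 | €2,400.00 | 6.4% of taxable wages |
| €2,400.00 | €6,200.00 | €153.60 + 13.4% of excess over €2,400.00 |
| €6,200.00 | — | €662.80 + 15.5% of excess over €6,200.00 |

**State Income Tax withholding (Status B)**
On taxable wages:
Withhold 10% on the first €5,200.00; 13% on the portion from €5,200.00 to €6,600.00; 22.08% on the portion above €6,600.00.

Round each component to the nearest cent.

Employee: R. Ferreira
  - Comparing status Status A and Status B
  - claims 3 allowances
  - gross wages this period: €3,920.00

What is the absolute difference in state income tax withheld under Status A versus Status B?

€65.32

State Income Tax (Status A): taxable = €3,920.00 − 3×€300.00 = €3,020.00
  €153.60 + 13.4% × (€3,020.00 − €2,400.00) = €153.60 + 13.4% × €620.00 = €236.68
State Income Tax (Status B): taxable = €3,920.00 − 3×€300.00 = €3,020.00
  10% × €3,020.00 = €302.00
Difference: |€236.68 − €302.00| = €65.32 (higher under Status B)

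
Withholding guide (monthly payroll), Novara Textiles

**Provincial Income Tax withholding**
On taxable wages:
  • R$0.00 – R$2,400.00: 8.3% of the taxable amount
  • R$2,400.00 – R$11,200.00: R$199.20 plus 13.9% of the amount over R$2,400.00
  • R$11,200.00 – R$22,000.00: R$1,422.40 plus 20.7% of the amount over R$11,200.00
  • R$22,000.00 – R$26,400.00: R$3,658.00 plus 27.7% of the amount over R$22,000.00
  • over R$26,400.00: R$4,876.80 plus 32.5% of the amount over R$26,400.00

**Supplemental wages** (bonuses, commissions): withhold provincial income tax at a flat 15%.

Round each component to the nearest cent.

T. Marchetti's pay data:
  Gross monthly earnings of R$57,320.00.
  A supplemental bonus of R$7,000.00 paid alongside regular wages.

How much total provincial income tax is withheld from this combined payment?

R$15,975.80

Provincial Income Tax: taxable = R$57,320.00
  R$4,876.80 + 32.5% × (R$57,320.00 − R$26,400.00) = R$4,876.80 + 32.5% × R$30,920.00 = R$14,925.80
Supplemental (15% flat on bonus): 15% × R$7,000.00 = R$1,050.00
Total provincial income tax: R$14,925.80 + R$1,050.00 = R$15,975.80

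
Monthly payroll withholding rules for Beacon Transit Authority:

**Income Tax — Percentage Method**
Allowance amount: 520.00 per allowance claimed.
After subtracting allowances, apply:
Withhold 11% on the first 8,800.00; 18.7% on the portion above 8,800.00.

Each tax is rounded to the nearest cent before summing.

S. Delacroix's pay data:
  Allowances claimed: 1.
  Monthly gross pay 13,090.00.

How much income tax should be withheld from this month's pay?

Income Tax: taxable = 13,090.00 − 1×520.00 = 12,570.00
  968.00 + 18.7% × (12,570.00 − 8,800.00) = 968.00 + 18.7% × 3,770.00 = 1,672.99

1,672.99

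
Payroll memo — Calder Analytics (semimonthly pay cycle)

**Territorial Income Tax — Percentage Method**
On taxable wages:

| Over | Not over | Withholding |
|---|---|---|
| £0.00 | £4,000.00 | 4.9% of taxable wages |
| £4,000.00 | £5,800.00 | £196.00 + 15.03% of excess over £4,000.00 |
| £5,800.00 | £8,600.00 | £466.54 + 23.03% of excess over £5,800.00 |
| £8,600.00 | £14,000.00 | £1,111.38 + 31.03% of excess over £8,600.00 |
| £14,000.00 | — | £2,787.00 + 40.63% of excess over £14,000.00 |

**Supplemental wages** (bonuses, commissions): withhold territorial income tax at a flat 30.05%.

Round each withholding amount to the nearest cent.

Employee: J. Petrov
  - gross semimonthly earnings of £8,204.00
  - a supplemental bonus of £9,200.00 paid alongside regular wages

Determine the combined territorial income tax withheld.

£3,784.78

Territorial Income Tax: taxable = £8,204.00
  £466.54 + 23.03% × (£8,204.00 − £5,800.00) = £466.54 + 23.03% × £2,404.00 = £1,020.18
Supplemental (30.05% flat on bonus): 30.05% × £9,200.00 = £2,764.60
Total territorial income tax: £1,020.18 + £2,764.60 = £3,784.78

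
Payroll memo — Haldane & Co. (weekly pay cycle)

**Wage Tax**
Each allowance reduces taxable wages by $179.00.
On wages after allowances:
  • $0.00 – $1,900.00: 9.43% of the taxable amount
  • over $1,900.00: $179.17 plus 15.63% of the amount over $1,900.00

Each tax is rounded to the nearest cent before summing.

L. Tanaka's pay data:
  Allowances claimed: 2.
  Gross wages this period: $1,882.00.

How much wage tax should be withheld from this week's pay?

$143.71

Wage Tax: taxable = $1,882.00 − 2×$179.00 = $1,524.00
  9.43% × $1,524.00 = $143.71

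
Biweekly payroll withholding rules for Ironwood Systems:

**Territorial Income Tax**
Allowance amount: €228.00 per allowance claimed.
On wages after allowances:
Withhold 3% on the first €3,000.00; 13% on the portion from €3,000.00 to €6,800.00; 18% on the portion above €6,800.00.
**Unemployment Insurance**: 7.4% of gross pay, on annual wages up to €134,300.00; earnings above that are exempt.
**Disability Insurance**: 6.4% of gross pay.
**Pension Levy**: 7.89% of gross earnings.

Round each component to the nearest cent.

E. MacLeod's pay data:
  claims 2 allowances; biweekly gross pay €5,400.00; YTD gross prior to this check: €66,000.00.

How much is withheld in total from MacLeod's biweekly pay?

€1,513.98

Territorial Income Tax: taxable = €5,400.00 − 2×€228.00 = €4,944.00
  €90.00 + 13% × (€4,944.00 − €3,000.00) = €90.00 + 13% × €1,944.00 = €342.72
Unemployment Insurance: 7.4% × €5,400.00 = €399.60
Disability Insurance: 6.4% × €5,400.00 = €345.60
Pension Levy: 7.89% × €5,400.00 = €426.06
Total: €342.72 + €399.60 + €345.60 + €426.06 = €1,513.98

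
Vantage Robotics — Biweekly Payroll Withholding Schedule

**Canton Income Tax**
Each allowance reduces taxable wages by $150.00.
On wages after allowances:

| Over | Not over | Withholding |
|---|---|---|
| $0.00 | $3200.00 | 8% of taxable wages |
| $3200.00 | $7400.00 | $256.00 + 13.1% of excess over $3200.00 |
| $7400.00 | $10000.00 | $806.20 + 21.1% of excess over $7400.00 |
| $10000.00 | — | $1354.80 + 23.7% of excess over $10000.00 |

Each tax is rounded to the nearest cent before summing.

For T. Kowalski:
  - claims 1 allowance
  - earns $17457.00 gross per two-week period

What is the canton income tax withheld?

Canton Income Tax: taxable = $17457.00 − 1×$150.00 = $17307.00
  $1354.80 + 23.7% × ($17307.00 − $10000.00) = $1354.80 + 23.7% × $7307.00 = $3086.56

$3086.56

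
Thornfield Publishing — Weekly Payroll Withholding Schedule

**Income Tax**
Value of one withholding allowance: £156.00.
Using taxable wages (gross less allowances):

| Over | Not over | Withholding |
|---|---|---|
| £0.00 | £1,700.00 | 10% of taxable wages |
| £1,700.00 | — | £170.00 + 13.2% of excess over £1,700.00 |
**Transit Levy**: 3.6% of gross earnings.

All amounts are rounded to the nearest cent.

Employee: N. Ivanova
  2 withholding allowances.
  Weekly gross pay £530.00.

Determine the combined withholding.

Income Tax: taxable = £530.00 − 2×£156.00 = £218.00
  10% × £218.00 = £21.80
Transit Levy: 3.6% × £530.00 = £19.08
Total: £21.80 + £19.08 = £40.88

£40.88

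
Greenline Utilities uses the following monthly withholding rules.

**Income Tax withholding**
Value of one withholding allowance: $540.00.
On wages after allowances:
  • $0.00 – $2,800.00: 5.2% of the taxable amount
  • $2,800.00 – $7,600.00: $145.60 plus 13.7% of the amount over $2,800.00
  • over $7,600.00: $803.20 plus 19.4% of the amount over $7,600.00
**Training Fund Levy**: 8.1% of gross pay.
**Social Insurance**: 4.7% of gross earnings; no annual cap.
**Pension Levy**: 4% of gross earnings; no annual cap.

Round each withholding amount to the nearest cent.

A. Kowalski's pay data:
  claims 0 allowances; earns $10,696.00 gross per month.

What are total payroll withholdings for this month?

Income Tax: taxable = $10,696.00
  $803.20 + 19.4% × ($10,696.00 − $7,600.00) = $803.20 + 19.4% × $3,096.00 = $1,403.82
Training Fund Levy: 8.1% × $10,696.00 = $866.38
Social Insurance: 4.7% × $10,696.00 = $502.71
Pension Levy: 4% × $10,696.00 = $427.84
Total: $1,403.82 + $866.38 + $502.71 + $427.84 = $3,200.75

$3,200.75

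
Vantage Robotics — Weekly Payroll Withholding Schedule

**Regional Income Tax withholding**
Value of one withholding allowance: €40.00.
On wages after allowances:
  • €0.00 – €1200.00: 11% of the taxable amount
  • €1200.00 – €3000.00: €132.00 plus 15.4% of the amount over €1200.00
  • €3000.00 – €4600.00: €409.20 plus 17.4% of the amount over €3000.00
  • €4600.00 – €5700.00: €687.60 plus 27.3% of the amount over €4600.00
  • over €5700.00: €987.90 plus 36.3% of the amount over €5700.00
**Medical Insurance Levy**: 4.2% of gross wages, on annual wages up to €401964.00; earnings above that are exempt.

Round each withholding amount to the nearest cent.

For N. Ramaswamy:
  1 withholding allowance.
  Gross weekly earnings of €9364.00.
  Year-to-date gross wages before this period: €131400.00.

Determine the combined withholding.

€2696.70

Regional Income Tax: taxable = €9364.00 − 1×€40.00 = €9324.00
  €987.90 + 36.3% × (€9324.00 − €5700.00) = €987.90 + 36.3% × €3624.00 = €2303.41
Medical Insurance Levy: 4.2% × €9364.00 = €393.29
Total: €2303.41 + €393.29 = €2696.70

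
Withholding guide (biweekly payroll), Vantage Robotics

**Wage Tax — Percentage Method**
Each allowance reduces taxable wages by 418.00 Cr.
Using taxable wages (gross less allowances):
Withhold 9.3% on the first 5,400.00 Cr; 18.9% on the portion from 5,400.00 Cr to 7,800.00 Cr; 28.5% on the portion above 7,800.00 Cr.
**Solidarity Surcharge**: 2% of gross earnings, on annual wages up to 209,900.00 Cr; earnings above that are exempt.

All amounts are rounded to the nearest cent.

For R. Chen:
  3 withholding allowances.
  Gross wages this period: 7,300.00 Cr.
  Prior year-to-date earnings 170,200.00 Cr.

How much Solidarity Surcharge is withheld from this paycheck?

Solidarity Surcharge: 2% × 7,300.00 Cr = 146.00 Cr

146.00 Cr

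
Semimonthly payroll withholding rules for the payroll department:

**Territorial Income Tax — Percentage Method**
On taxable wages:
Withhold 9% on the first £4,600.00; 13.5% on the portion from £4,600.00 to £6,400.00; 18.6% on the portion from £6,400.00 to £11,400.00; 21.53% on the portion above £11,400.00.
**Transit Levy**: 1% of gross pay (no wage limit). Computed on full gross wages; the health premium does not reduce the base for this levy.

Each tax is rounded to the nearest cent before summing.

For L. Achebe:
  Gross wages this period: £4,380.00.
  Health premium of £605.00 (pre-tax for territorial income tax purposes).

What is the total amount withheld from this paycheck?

Territorial Income Tax: taxable = £4,380.00 − £605.00 = £3,775.00
  9% × £3,775.00 = £339.75
Transit Levy: 1% × £4,380.00 = £43.80
Total: £339.75 + £43.80 = £383.55

£383.55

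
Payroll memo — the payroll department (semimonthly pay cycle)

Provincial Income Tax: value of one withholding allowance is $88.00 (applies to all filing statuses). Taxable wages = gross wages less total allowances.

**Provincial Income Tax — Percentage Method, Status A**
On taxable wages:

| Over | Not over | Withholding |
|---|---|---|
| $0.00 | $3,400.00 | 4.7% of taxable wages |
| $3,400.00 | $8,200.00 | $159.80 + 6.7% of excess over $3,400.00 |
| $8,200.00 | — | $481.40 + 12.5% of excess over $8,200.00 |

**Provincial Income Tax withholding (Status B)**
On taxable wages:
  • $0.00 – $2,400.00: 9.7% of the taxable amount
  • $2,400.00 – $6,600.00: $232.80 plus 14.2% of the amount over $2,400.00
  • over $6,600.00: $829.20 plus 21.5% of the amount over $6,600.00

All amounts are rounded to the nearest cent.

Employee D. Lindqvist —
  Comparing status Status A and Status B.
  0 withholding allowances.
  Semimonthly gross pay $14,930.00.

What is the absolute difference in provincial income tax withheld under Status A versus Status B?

$1,297.50

Provincial Income Tax (Status A): taxable = $14,930.00
  $481.40 + 12.5% × ($14,930.00 − $8,200.00) = $481.40 + 12.5% × $6,730.00 = $1,322.65
Provincial Income Tax (Status B): taxable = $14,930.00
  $829.20 + 21.5% × ($14,930.00 − $6,600.00) = $829.20 + 21.5% × $8,330.00 = $2,620.15
Difference: |$1,322.65 − $2,620.15| = $1,297.50 (higher under Status B)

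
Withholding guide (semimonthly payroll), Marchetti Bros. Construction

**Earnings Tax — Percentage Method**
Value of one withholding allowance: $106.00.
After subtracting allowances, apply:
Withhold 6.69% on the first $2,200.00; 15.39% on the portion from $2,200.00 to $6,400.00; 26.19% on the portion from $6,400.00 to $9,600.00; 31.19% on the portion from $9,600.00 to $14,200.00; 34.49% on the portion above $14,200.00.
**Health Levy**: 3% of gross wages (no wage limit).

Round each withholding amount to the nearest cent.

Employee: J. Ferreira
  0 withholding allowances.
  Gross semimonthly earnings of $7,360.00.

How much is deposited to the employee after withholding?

$6,094.22

Earnings Tax: taxable = $7,360.00
  $793.56 + 26.19% × ($7,360.00 − $6,400.00) = $793.56 + 26.19% × $960.00 = $1,044.98
Health Levy: 3% × $7,360.00 = $220.80
Total withheld: $1,044.98 + $220.80 = $1,265.78
Net pay: $7,360.00 − $1,265.78 = $6,094.22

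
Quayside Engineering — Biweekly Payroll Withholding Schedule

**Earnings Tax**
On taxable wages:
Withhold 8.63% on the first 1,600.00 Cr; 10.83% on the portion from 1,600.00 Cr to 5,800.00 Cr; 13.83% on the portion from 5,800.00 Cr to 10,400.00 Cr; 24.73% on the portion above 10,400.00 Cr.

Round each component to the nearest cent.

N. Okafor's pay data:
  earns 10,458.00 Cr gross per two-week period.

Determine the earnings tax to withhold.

1,243.46 Cr

Earnings Tax: taxable = 10,458.00 Cr
  1,229.12 Cr + 24.73% × (10,458.00 Cr − 10,400.00 Cr) = 1,229.12 Cr + 24.73% × 58.00 Cr = 1,243.46 Cr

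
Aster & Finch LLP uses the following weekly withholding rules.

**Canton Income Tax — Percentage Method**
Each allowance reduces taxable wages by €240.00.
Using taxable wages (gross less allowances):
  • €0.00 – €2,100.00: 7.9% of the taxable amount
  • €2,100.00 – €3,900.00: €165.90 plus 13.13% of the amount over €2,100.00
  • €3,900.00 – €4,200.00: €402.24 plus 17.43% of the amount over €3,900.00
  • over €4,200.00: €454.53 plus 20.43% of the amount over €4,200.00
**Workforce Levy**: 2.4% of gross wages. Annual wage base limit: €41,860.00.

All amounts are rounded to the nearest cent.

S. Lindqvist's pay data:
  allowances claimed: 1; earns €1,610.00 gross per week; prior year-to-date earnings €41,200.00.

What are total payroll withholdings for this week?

€124.07

Canton Income Tax: taxable = €1,610.00 − 1×€240.00 = €1,370.00
  7.9% × €1,370.00 = €108.23
Workforce Levy: cap €41,860.00 − YTD €41,200.00 = €660.00 subject; 2.4% × €660.00 = €15.84
Total: €108.23 + €15.84 = €124.07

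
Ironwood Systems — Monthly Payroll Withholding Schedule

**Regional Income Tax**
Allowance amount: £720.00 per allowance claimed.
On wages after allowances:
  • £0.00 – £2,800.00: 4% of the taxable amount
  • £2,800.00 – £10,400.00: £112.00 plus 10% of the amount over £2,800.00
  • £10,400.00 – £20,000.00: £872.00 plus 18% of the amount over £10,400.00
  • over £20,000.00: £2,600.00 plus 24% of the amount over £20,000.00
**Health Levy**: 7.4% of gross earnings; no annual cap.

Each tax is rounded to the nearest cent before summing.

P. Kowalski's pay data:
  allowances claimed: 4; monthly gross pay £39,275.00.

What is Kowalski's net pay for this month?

Regional Income Tax: taxable = £39,275.00 − 4×£720.00 = £36,395.00
  £2,600.00 + 24% × (£36,395.00 − £20,000.00) = £2,600.00 + 24% × £16,395.00 = £6,534.80
Health Levy: 7.4% × £39,275.00 = £2,906.35
Total withheld: £6,534.80 + £2,906.35 = £9,441.15
Net pay: £39,275.00 − £9,441.15 = £29,833.85

£29,833.85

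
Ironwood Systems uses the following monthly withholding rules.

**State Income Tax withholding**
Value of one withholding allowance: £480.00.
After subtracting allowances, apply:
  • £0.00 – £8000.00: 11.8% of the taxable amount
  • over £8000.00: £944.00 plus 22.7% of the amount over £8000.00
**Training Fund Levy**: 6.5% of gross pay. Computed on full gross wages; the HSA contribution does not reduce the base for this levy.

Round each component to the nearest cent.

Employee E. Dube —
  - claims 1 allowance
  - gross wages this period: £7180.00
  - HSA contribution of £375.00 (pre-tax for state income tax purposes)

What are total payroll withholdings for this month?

State Income Tax: taxable = £7180.00 − £375.00 − 1×£480.00 = £6325.00
  11.8% × £6325.00 = £746.35
Training Fund Levy: 6.5% × £7180.00 = £466.70
Total: £746.35 + £466.70 = £1213.05

£1213.05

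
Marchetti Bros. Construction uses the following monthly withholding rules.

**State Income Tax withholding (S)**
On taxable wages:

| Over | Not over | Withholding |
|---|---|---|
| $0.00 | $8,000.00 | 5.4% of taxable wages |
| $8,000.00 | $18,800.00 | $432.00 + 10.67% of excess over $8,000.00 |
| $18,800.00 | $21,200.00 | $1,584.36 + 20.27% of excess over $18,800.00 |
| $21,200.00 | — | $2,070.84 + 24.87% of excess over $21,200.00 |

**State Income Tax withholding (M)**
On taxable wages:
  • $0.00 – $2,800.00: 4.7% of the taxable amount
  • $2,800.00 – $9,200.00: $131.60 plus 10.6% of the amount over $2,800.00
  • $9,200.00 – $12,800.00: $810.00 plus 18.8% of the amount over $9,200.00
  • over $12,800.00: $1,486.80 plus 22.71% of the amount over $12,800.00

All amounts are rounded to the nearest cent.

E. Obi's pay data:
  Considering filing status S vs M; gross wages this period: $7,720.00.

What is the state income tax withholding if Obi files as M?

$653.12

State Income Tax (M): taxable = $7,720.00
  $131.60 + 10.6% × ($7,720.00 − $2,800.00) = $131.60 + 10.6% × $4,920.00 = $653.12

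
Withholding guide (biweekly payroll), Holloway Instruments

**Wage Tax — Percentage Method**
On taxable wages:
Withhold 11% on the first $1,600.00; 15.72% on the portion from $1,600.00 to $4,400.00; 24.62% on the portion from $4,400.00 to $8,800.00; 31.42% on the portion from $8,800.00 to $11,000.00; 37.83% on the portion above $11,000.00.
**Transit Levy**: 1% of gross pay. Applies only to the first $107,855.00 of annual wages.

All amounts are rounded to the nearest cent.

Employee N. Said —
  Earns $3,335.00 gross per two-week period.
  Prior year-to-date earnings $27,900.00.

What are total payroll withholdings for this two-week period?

$482.09

Wage Tax: taxable = $3,335.00
  $176.00 + 15.72% × ($3,335.00 − $1,600.00) = $176.00 + 15.72% × $1,735.00 = $448.74
Transit Levy: 1% × $3,335.00 = $33.35
Total: $448.74 + $33.35 = $482.09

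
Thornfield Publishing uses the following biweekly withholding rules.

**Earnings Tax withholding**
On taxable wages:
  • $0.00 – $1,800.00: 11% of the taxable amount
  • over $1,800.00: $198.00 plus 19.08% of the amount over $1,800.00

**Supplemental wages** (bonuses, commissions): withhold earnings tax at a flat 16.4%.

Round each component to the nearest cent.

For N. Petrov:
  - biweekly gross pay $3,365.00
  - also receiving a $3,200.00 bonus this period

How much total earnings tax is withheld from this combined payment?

$1,021.40

Earnings Tax: taxable = $3,365.00
  $198.00 + 19.08% × ($3,365.00 − $1,800.00) = $198.00 + 19.08% × $1,565.00 = $496.60
Supplemental (16.4% flat on bonus): 16.4% × $3,200.00 = $524.80
Total earnings tax: $496.60 + $524.80 = $1,021.40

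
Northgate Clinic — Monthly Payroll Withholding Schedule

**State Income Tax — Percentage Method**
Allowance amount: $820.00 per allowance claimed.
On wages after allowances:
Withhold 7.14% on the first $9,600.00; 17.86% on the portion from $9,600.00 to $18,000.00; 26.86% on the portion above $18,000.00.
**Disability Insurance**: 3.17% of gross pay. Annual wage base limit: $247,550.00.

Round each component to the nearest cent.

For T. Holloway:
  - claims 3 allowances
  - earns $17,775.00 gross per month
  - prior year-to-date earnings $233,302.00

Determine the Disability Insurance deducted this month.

$451.66

Disability Insurance: cap $247,550.00 − YTD $233,302.00 = $14,248.00 subject; 3.17% × $14,248.00 = $451.66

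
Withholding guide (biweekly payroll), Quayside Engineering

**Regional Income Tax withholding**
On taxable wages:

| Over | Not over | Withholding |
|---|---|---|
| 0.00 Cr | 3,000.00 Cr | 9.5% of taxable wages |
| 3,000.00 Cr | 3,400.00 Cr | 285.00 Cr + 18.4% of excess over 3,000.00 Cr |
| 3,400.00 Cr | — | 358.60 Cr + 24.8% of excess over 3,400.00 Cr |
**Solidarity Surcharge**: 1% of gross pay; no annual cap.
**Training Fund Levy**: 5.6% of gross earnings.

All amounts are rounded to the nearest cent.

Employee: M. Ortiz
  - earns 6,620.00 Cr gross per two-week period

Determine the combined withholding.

1,594.08 Cr

Regional Income Tax: taxable = 6,620.00 Cr
  358.60 Cr + 24.8% × (6,620.00 Cr − 3,400.00 Cr) = 358.60 Cr + 24.8% × 3,220.00 Cr = 1,157.16 Cr
Solidarity Surcharge: 1% × 6,620.00 Cr = 66.20 Cr
Training Fund Levy: 5.6% × 6,620.00 Cr = 370.72 Cr
Total: 1,157.16 Cr + 66.20 Cr + 370.72 Cr = 1,594.08 Cr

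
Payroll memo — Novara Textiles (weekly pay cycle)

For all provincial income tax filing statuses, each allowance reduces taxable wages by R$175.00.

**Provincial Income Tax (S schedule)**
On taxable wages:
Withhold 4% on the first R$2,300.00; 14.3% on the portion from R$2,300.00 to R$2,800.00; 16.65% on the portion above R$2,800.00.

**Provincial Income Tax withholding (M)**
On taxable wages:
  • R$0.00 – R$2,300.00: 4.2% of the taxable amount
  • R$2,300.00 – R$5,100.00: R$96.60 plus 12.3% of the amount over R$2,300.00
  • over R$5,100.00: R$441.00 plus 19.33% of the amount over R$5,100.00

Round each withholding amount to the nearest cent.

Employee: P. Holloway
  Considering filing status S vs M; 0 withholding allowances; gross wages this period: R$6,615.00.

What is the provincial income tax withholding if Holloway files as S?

Provincial Income Tax (S): taxable = R$6,615.00
  R$163.50 + 16.65% × (R$6,615.00 − R$2,800.00) = R$163.50 + 16.65% × R$3,815.00 = R$798.70

R$798.70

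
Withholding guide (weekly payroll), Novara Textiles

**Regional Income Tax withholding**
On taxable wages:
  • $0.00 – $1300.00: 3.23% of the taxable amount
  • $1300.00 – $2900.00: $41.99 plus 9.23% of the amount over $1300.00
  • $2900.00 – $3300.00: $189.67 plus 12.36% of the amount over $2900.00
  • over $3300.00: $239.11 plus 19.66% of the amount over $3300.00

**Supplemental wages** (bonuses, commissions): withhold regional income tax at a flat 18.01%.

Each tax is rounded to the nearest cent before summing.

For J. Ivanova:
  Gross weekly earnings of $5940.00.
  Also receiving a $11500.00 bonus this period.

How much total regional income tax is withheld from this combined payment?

$2829.28

Regional Income Tax: taxable = $5940.00
  $239.11 + 19.66% × ($5940.00 − $3300.00) = $239.11 + 19.66% × $2640.00 = $758.13
Supplemental (18.01% flat on bonus): 18.01% × $11500.00 = $2071.15
Total regional income tax: $758.13 + $2071.15 = $2829.28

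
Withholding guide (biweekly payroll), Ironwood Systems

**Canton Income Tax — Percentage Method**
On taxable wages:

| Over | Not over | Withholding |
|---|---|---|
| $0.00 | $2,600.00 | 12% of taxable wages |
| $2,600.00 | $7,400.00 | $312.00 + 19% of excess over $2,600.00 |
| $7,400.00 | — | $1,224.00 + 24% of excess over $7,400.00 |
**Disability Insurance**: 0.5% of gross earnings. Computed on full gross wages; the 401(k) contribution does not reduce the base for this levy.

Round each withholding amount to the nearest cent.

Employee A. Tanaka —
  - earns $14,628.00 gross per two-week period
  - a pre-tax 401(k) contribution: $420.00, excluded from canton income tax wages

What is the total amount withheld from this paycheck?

Canton Income Tax: taxable = $14,628.00 − $420.00 = $14,208.00
  $1,224.00 + 24% × ($14,208.00 − $7,400.00) = $1,224.00 + 24% × $6,808.00 = $2,857.92
Disability Insurance: 0.5% × $14,628.00 = $73.14
Total: $2,857.92 + $73.14 = $2,931.06

$2,931.06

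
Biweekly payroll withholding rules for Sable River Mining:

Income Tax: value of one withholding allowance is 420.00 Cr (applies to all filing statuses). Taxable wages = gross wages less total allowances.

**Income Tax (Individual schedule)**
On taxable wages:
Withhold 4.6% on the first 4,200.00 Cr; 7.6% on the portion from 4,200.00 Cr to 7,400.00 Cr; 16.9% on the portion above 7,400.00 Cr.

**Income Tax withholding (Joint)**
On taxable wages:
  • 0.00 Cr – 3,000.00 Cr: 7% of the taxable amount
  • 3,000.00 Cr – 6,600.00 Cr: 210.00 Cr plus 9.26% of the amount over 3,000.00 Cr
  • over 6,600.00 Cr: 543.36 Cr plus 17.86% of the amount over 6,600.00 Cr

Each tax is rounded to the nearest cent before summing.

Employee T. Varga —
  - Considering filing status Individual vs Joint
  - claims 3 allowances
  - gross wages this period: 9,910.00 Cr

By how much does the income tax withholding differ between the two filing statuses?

Income Tax (Individual): taxable = 9,910.00 Cr − 3×420.00 Cr = 8,650.00 Cr
  436.40 Cr + 16.9% × (8,650.00 Cr − 7,400.00 Cr) = 436.40 Cr + 16.9% × 1,250.00 Cr = 647.65 Cr
Income Tax (Joint): taxable = 9,910.00 Cr − 3×420.00 Cr = 8,650.00 Cr
  543.36 Cr + 17.86% × (8,650.00 Cr − 6,600.00 Cr) = 543.36 Cr + 17.86% × 2,050.00 Cr = 909.49 Cr
Difference: |647.65 Cr − 909.49 Cr| = 261.84 Cr (higher under Joint)

261.84 Cr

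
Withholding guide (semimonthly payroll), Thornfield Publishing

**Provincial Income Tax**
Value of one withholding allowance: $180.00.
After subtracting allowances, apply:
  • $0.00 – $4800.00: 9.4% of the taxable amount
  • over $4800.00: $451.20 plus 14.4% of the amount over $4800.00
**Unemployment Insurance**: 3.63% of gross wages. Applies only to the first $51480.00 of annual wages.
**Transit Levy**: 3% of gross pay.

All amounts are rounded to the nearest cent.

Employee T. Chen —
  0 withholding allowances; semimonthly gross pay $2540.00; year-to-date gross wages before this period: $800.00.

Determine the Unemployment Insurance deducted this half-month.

Unemployment Insurance: 3.63% × $2540.00 = $92.20

$92.20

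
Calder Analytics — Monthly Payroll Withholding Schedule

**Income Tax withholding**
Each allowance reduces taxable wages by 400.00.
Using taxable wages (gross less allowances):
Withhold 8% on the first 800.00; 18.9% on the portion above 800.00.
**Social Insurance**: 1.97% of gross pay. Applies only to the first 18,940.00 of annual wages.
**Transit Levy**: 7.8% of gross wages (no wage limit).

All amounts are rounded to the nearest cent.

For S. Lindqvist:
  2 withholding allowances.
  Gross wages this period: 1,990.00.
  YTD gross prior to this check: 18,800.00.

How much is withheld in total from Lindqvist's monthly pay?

295.69

Income Tax: taxable = 1,990.00 − 2×400.00 = 1,190.00
  64.00 + 18.9% × (1,190.00 − 800.00) = 64.00 + 18.9% × 390.00 = 137.71
Social Insurance: cap 18,940.00 − YTD 18,800.00 = 140.00 subject; 1.97% × 140.00 = 2.76
Transit Levy: 7.8% × 1,990.00 = 155.22
Total: 137.71 + 2.76 + 155.22 = 295.69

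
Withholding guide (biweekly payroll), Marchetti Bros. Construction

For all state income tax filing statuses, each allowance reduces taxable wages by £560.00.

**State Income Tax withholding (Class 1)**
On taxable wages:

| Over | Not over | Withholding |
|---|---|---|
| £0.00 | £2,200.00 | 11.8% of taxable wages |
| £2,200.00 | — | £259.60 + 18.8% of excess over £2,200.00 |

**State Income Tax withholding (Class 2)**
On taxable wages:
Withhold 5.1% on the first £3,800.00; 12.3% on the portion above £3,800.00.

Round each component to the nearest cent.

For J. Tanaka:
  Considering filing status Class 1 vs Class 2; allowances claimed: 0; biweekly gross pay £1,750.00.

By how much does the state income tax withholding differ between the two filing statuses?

State Income Tax (Class 1): taxable = £1,750.00
  11.8% × £1,750.00 = £206.50
State Income Tax (Class 2): taxable = £1,750.00
  5.1% × £1,750.00 = £89.25
Difference: |£206.50 − £89.25| = £117.25 (higher under Class 1)

£117.25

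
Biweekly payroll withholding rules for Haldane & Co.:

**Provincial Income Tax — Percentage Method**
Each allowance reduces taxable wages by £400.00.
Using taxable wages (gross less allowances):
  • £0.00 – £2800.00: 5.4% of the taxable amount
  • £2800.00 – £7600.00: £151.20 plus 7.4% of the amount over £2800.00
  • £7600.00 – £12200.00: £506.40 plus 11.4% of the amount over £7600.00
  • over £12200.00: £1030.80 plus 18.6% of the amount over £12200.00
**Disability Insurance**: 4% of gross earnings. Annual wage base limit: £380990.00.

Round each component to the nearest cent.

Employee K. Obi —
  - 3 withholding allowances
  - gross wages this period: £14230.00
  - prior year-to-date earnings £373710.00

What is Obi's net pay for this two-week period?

£12753.62

Provincial Income Tax: taxable = £14230.00 − 3×£400.00 = £13030.00
  £1030.80 + 18.6% × (£13030.00 − £12200.00) = £1030.80 + 18.6% × £830.00 = £1185.18
Disability Insurance: cap £380990.00 − YTD £373710.00 = £7280.00 subject; 4% × £7280.00 = £291.20
Total withheld: £1185.18 + £291.20 = £1476.38
Net pay: £14230.00 − £1476.38 = £12753.62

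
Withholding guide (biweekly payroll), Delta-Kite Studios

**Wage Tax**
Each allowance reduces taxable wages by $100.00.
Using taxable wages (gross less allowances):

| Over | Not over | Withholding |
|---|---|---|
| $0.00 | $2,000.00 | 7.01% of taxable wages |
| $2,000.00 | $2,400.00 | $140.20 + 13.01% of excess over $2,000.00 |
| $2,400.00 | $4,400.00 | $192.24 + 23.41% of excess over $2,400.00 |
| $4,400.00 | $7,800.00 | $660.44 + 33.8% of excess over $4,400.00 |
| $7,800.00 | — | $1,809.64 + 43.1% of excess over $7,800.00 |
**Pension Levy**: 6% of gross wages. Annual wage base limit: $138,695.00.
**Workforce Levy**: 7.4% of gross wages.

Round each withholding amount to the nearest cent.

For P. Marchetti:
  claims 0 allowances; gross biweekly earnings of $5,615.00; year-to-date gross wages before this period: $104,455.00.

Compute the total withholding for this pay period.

Wage Tax: taxable = $5,615.00
  $660.44 + 33.8% × ($5,615.00 − $4,400.00) = $660.44 + 33.8% × $1,215.00 = $1,071.11
Pension Levy: 6% × $5,615.00 = $336.90
Workforce Levy: 7.4% × $5,615.00 = $415.51
Total: $1,071.11 + $336.90 + $415.51 = $1,823.52

$1,823.52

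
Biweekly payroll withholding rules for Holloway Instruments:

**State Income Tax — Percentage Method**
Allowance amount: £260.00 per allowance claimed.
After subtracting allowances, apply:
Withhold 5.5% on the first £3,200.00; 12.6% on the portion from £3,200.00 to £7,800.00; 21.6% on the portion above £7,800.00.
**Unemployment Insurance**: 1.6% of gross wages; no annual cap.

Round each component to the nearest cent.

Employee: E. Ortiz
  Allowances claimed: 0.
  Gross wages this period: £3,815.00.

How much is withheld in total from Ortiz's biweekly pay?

£314.53

State Income Tax: taxable = £3,815.00
  £176.00 + 12.6% × (£3,815.00 − £3,200.00) = £176.00 + 12.6% × £615.00 = £253.49
Unemployment Insurance: 1.6% × £3,815.00 = £61.04
Total: £253.49 + £61.04 = £314.53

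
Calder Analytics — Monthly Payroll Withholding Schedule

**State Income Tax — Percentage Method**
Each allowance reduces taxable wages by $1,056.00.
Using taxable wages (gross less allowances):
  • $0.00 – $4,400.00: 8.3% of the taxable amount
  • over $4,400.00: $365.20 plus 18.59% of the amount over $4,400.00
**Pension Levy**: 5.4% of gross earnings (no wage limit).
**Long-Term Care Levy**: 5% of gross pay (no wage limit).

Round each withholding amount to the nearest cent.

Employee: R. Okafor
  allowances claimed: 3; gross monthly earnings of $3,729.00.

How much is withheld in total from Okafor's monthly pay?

$434.38

State Income Tax: taxable = $3,729.00 − 3×$1,056.00 = $561.00
  8.3% × $561.00 = $46.56
Pension Levy: 5.4% × $3,729.00 = $201.37
Long-Term Care Levy: 5% × $3,729.00 = $186.45
Total: $46.56 + $201.37 + $186.45 = $434.38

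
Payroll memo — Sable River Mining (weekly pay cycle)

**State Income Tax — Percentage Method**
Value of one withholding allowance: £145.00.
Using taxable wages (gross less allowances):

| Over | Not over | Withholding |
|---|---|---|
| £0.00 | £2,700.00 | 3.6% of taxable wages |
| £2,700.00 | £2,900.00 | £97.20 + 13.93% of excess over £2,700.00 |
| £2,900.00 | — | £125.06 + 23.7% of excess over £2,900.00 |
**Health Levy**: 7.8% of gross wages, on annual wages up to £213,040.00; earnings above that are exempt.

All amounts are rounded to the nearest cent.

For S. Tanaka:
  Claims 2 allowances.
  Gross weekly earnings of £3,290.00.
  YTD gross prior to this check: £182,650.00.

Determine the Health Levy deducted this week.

Health Levy: 7.8% × £3,290.00 = £256.62

£256.62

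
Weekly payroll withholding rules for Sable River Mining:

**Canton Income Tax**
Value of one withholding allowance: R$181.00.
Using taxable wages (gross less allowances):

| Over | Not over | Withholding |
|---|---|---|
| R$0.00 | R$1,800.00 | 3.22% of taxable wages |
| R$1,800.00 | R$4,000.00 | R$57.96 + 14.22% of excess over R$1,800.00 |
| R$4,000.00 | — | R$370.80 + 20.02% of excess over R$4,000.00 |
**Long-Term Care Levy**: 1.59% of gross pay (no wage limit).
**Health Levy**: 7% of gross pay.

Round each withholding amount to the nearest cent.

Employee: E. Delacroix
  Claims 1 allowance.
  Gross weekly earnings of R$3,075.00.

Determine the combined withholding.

R$477.67

Canton Income Tax: taxable = R$3,075.00 − 1×R$181.00 = R$2,894.00
  R$57.96 + 14.22% × (R$2,894.00 − R$1,800.00) = R$57.96 + 14.22% × R$1,094.00 = R$213.53
Long-Term Care Levy: 1.59% × R$3,075.00 = R$48.89
Health Levy: 7% × R$3,075.00 = R$215.25
Total: R$213.53 + R$48.89 + R$215.25 = R$477.67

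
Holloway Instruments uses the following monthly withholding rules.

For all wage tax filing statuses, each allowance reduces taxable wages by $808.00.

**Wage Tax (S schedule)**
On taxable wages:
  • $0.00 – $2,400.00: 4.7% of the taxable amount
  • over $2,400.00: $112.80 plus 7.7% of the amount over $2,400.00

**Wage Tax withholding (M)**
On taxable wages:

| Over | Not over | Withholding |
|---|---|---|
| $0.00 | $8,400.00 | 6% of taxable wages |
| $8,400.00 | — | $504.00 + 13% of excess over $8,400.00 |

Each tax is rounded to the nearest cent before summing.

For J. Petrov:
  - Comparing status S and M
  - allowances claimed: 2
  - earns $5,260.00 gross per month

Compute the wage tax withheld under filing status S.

Wage Tax (S): taxable = $5,260.00 − 2×$808.00 = $3,644.00
  $112.80 + 7.7% × ($3,644.00 − $2,400.00) = $112.80 + 7.7% × $1,244.00 = $208.59

$208.59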